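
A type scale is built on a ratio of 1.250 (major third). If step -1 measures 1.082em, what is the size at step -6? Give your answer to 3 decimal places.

1.082 ÷ 1.250⁵ = 1.082 ÷ 3.05176 ≈ 0.355

0.355em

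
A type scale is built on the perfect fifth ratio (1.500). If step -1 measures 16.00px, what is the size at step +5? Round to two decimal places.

182.25px

16.00 × 1.500⁶ = 16.00 × 11.39062 ≈ 182.250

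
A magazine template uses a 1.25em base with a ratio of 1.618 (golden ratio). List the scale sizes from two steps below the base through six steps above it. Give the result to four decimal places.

0.4775em, 0.7726em, 1.2500em, 2.0225em, 3.2724em, 5.2948em, 8.5669em, 13.8613em, 22.4275em

Step -2: 1.25 ÷ 1.618² = 0.4775
Step -1: 1.25 ÷ 1.618 = 0.7726
Step 0: 1.25em
Step 1: 1.25 × 1.618 = 2.0225
Step 2: 1.25 × 1.618² = 3.2724
Step 3: 1.25 × 1.618³ = 5.2948
Step 4: 1.25 × 1.618⁴ = 8.5669
Step 5: 1.25 × 1.618⁵ = 13.8613
Step 6: 1.25 × 1.618⁶ = 22.4275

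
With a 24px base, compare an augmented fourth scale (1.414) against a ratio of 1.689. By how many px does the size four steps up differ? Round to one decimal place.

99.4px

Augmented fourth: 24.0 × 1.414⁴ = 95.942px
At 1.689: 24.0 × 1.689⁴ = 195.312px
Difference: 195.312 − 95.942 = 99.370px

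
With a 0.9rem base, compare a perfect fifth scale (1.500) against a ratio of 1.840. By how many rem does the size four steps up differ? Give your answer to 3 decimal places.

5.760rem

Perfect fifth: 0.9 × 1.500⁴ = 4.55625rem
At 1.840: 0.9 × 1.840⁴ = 10.31606rem
Difference: 10.31606 − 4.55625 = 5.75981rem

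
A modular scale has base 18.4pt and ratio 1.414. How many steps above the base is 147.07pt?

1.414ⁿ = 147.07 / 18.4 = 7.9929
n = ln(7.9929) / ln(1.414) = 2.0786 / 0.3464 ≈ 6.00

6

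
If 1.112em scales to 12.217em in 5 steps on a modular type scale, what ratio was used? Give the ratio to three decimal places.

The ratio satisfies 1.112 × r⁵ = 12.217, so r = (12.217 / 1.112)^(1/5).
r = 10.9865^(1/5) ≈ 1.6150

1.615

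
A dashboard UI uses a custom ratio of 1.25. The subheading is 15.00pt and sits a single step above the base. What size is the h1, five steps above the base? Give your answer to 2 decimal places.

36.62pt

Moving from step +1 to step +5 is 4 steps up, so multiply by r⁴.
15.00 × 1.25⁴ = 15.00 × 2.44141 ≈ 36.621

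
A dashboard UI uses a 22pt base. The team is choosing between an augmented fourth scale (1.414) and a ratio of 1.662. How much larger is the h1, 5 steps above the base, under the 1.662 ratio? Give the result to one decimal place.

154.6pt

Augmented fourth: 22.0 × 1.414⁵ = 124.357pt
At 1.662: 22.0 × 1.662⁵ = 278.983pt
Difference: 278.983 − 124.357 = 154.626pt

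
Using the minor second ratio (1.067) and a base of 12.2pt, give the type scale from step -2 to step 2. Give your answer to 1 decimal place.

10.7pt, 11.4pt, 12.2pt, 13.0pt, 13.9pt

Step -2: 12.2 ÷ 1.067² = 10.7
Step -1: 12.2 ÷ 1.067 = 11.4
Step 0: 12.2pt
Step 1: 12.2 × 1.067 = 13.0
Step 2: 12.2 × 1.067² = 13.9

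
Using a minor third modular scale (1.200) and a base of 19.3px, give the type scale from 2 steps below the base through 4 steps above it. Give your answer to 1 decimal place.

Step -2: 19.3 ÷ 1.200² = 13.4
Step -1: 19.3 ÷ 1.200 = 16.1
Step 0: 19.3px
Step 1: 19.3 × 1.200 = 23.2
Step 2: 19.3 × 1.200² = 27.8
Step 3: 19.3 × 1.200³ = 33.4
Step 4: 19.3 × 1.200⁴ = 40.0

13.4px, 16.1px, 19.3px, 23.2px, 27.8px, 33.4px, 40.0px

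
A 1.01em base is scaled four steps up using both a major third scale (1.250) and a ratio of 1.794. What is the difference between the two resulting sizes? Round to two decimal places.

8.00em

Major third: 1.01 × 1.250⁴ = 2.4658em
At 1.794: 1.01 × 1.794⁴ = 10.4619em
Difference: 10.4619 − 2.4658 = 7.9961em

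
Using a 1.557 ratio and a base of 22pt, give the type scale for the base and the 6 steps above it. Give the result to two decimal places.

22.00pt, 34.25pt, 53.33pt, 83.04pt, 129.29pt, 201.31pt, 313.44pt

Step 0: 22pt
Step 1: 22.0 × 1.557 = 34.25
Step 2: 22.0 × 1.557² = 53.33
Step 3: 22.0 × 1.557³ = 83.04
Step 4: 22.0 × 1.557⁴ = 129.29
Step 5: 22.0 × 1.557⁵ = 201.31
Step 6: 22.0 × 1.557⁶ = 313.44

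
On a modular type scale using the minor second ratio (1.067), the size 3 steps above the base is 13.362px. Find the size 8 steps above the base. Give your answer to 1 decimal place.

The gap is 8 − (3) = 5 steps, so the factor is 1.067^5.
13.362 × 1.067⁵ = 13.362 × 1.38300 ≈ 18.480

18.5px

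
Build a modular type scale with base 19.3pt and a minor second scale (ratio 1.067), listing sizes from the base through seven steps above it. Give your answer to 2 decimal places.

19.30pt, 20.59pt, 21.97pt, 23.45pt, 25.02pt, 26.69pt, 28.48pt, 30.39pt

Step 0: 19.3pt
Step 1: 19.3 × 1.067 = 20.59
Step 2: 19.3 × 1.067² = 21.97
Step 3: 19.3 × 1.067³ = 23.45
Step 4: 19.3 × 1.067⁴ = 25.02
Step 5: 19.3 × 1.067⁵ = 26.69
Step 6: 19.3 × 1.067⁶ = 28.48
Step 7: 19.3 × 1.067⁷ = 30.39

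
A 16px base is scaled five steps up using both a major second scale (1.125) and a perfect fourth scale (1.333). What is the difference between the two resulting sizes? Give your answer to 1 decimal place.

Major second: 16.0 × 1.125⁵ = 28.833px
Perfect fourth: 16.0 × 1.333⁵ = 67.340px
Difference: 67.340 − 28.833 = 38.507px

38.5px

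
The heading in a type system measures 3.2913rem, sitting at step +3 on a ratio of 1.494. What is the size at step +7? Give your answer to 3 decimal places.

3.2913 × 1.494⁴ = 3.2913 × 4.98198 ≈ 16.397

16.397rem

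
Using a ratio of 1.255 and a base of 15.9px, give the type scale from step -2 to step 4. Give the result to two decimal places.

10.10px, 12.67px, 15.90px, 19.95px, 25.04px, 31.43px, 39.44px

Step -2: 15.9 ÷ 1.255² = 10.10
Step -1: 15.9 ÷ 1.255 = 12.67
Step 0: 15.9px
Step 1: 15.9 × 1.255 = 19.95
Step 2: 15.9 × 1.255² = 25.04
Step 3: 15.9 × 1.255³ = 31.43
Step 4: 15.9 × 1.255⁴ = 39.44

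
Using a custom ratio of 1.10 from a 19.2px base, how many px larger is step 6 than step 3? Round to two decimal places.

8.46px

Step 3: 19.2 × 1.10³ = 25.5552px
Step 6: 19.2 × 1.10⁶ = 34.0140px
Difference: 34.0140 − 25.5552 = 8.4588px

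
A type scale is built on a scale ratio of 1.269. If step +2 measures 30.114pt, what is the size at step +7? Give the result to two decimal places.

Moving from step +2 to step +7 is 5 steps up, so multiply by r⁵.
30.114 × 1.269⁵ = 30.114 × 3.29085 ≈ 99.101

99.10pt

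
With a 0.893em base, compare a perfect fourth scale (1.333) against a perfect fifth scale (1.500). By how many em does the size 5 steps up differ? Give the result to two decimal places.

Perfect fourth: 0.893 × 1.333⁵ = 3.7584em
Perfect fifth: 0.893 × 1.500⁵ = 6.7812em
Difference: 6.7812 − 3.7584 = 3.0228em

3.02em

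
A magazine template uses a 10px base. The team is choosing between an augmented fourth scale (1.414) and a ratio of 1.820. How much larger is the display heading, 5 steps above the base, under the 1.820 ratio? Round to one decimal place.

Augmented fourth: 10.0 × 1.414⁵ = 56.526px
At 1.820: 10.0 × 1.820⁵ = 199.690px
Difference: 199.690 − 56.526 = 143.164px

143.2px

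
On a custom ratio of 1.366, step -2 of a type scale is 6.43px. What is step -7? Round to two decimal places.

The gap is -7 − (-2) = -5 steps, so the factor is 1.366^-5.
6.43 ÷ 1.366⁵ = 6.43 ÷ 4.75613 ≈ 1.352

1.35px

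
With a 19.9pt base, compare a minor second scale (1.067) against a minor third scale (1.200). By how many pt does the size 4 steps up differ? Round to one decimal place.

Minor second: 19.9 × 1.067⁴ = 25.794pt
Minor third: 19.9 × 1.200⁴ = 41.265pt
Difference: 41.265 − 25.794 = 15.471pt

15.5pt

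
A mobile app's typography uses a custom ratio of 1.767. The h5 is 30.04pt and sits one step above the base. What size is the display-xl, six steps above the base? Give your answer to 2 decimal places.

517.47pt

Moving from step +1 to step +6 is 5 steps up, so multiply by r⁵.
30.04 × 1.767⁵ = 30.04 × 17.22593 ≈ 517.467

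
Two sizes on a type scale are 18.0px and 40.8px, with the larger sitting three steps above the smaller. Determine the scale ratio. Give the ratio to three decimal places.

r³ = 40.8 / 18.0, so r = (40.8/18.0)^(1/3).
r = 2.2667^(1/3) ≈ 1.3136

1.314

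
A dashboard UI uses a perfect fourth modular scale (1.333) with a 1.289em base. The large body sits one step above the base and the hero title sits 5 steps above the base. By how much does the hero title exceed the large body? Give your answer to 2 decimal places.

3.71em

Step 1: 1.289 × 1.333 = 1.7182em
Step 5: 1.289 × 1.333⁵ = 5.4250em
Difference: 5.4250 − 1.7182 = 3.7068em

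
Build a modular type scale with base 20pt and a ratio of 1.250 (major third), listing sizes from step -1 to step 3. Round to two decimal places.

16.00pt, 20.00pt, 25.00pt, 31.25pt, 39.06pt

Step -1: 20.0 ÷ 1.250 = 16.00
Step 0: 20pt
Step 1: 20.0 × 1.250 = 25.00
Step 2: 20.0 × 1.250² = 31.25
Step 3: 20.0 × 1.250³ = 39.06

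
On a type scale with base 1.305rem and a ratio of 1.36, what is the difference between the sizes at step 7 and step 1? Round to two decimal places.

9.46rem

Step 1: 1.305 × 1.36 = 1.7748rem
Step 7: 1.305 × 1.36⁷ = 11.2301rem
Difference: 11.2301 − 1.7748 = 9.4553rem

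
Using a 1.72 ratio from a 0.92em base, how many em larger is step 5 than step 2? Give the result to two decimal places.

11.13em

Step 2: 0.92 × 1.72² = 2.7217em
Step 5: 0.92 × 1.72⁵ = 13.8494em
Difference: 13.8494 − 2.7217 = 11.1277em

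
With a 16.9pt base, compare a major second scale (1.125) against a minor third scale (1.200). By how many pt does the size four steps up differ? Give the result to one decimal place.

8.0pt

Major second: 16.9 × 1.125⁴ = 27.071pt
Minor third: 16.9 × 1.200⁴ = 35.044pt
Difference: 35.044 − 27.071 = 7.973pt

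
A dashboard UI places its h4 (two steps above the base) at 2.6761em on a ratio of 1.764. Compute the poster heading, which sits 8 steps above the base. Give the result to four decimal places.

2.6761 × 1.764⁶ = 2.6761 × 30.12947 ≈ 80.6295

80.6295em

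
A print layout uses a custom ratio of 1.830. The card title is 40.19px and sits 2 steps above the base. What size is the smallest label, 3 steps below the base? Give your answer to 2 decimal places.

1.96px

40.19 ÷ 1.830⁵ = 40.19 ÷ 20.52369 ≈ 1.958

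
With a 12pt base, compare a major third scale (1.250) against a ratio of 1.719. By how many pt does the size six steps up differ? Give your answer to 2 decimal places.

Major third: 12.0 × 1.250⁶ = 45.7764pt
At 1.719: 12.0 × 1.719⁶ = 309.6253pt
Difference: 309.6253 − 45.7764 = 263.8489pt

263.85pt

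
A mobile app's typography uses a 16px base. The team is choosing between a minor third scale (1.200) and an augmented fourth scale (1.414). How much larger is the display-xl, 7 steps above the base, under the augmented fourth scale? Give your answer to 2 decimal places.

Minor third: 16.0 × 1.200⁷ = 57.3309px
Augmented fourth: 16.0 × 1.414⁷ = 180.8281px
Difference: 180.8281 − 57.3309 = 123.4972px

123.50px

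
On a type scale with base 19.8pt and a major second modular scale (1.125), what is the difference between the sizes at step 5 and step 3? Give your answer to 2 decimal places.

Step 3: 19.8 × 1.125³ = 28.1918pt
Step 5: 19.8 × 1.125⁵ = 35.6802pt
Difference: 35.6802 − 28.1918 = 7.4884pt

7.49pt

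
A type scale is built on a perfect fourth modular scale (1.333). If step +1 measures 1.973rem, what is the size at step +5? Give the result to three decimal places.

6.229rem

1.973 × 1.333⁴ = 1.973 × 3.15733 ≈ 6.229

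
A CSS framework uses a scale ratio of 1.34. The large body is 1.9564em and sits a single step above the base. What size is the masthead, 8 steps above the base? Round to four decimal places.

The gap is 8 − (1) = 7 steps, so the factor is 1.34^7.
1.9564 × 1.34⁷ = 1.9564 × 7.75771 ≈ 15.1772

15.1772em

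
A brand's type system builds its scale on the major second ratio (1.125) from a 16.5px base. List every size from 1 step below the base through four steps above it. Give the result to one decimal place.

Step -1: 16.5 ÷ 1.125 = 14.7
Step 0: 16.5px
Step 1: 16.5 × 1.125 = 18.6
Step 2: 16.5 × 1.125² = 20.9
Step 3: 16.5 × 1.125³ = 23.5
Step 4: 16.5 × 1.125⁴ = 26.4

14.7px, 16.5px, 18.6px, 20.9px, 23.5px, 26.4px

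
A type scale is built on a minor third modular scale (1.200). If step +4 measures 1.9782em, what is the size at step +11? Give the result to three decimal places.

Moving from step +4 to step +11 is 7 steps up, so multiply by r⁷.
1.9782 × 1.200⁷ = 1.9782 × 3.58318 ≈ 7.088

7.088em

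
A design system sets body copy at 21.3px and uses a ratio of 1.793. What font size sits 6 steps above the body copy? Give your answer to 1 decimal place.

Each step on a modular scale multiplies by the ratio, so the size n steps from the base is base × ratioⁿ.
21.3 × 1.793⁶ = 21.3 × 33.22628 ≈ 707.72

707.7px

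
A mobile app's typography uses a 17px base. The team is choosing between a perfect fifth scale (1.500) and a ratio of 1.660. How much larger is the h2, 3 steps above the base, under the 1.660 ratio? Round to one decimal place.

20.4px

Perfect fifth: 17.0 × 1.500³ = 57.375px
At 1.660: 17.0 × 1.660³ = 77.763px
Difference: 77.763 − 57.375 = 20.388px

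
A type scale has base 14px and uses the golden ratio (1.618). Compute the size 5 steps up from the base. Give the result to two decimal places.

155.25px

A modular type scale is a geometric sequence: sizeₙ = base × rⁿ.
14.0 × 1.618⁵ = 14.0 × 11.08901 ≈ 155.25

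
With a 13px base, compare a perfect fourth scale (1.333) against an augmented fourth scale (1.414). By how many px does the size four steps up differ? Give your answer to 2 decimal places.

10.92px

Perfect fourth: 13.0 × 1.333⁴ = 41.0453px
Augmented fourth: 13.0 × 1.414⁴ = 51.9686px
Difference: 51.9686 − 41.0453 = 10.9233px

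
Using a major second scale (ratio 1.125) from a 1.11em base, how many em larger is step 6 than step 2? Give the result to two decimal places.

0.85em

Step 2: 1.11 × 1.125² = 1.4048em
Step 6: 1.11 × 1.125⁶ = 2.2503em
Difference: 2.2503 − 1.4048 = 0.8455em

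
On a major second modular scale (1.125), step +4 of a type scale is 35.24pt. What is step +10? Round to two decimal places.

71.44pt

Moving from step +4 to step +10 is 6 steps up, so multiply by r⁶.
35.24 × 1.125⁶ = 35.24 × 2.02729 ≈ 71.442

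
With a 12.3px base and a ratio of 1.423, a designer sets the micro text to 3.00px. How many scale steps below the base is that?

4

1.423ⁿ = 12.3 / 3.00 = 4.1000
n = ln(4.1000) / ln(1.423) = 1.4110 / 0.3528 ≈ 4.00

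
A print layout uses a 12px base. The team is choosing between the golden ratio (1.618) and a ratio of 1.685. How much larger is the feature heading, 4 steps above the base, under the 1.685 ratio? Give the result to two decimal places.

Golden ratio: 12.0 × 1.618⁴ = 82.2423px
At 1.685: 12.0 × 1.685⁴ = 96.7344px
Difference: 96.7344 − 82.2423 = 14.4921px

14.49px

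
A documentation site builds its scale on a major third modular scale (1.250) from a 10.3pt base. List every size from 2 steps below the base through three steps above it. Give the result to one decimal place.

Step -2: 10.3 ÷ 1.250² = 6.6
Step -1: 10.3 ÷ 1.250 = 8.2
Step 0: 10.3pt
Step 1: 10.3 × 1.250 = 12.9
Step 2: 10.3 × 1.250² = 16.1
Step 3: 10.3 × 1.250³ = 20.1

6.6pt, 8.2pt, 10.3pt, 12.9pt, 16.1pt, 20.1pt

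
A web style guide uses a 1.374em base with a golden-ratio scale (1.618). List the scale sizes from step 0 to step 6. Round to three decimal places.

1.374em, 2.223em, 3.597em, 5.820em, 9.417em, 15.236em, 24.652em

Step 0: 1.374em
Step 1: 1.374 × 1.618 = 2.223
Step 2: 1.374 × 1.618² = 3.597
Step 3: 1.374 × 1.618³ = 5.820
Step 4: 1.374 × 1.618⁴ = 9.417
Step 5: 1.374 × 1.618⁵ = 15.236
Step 6: 1.374 × 1.618⁶ = 24.652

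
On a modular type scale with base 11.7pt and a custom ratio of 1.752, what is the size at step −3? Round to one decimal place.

11.7 ÷ 1.752³ = 11.7 ÷ 5.37777 ≈ 2.18

2.2pt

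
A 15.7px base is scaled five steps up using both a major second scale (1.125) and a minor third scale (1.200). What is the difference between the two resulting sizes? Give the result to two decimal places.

Major second: 15.7 × 1.125⁵ = 28.2919px
Minor third: 15.7 × 1.200⁵ = 39.0666px
Difference: 39.0666 − 28.2919 = 10.7747px

10.77px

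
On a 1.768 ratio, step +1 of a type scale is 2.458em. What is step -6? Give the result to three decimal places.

0.046em

The gap is -6 − (1) = -7 steps, so the factor is 1.768^-7.
2.458 ÷ 1.768⁷ = 2.458 ÷ 53.99777 ≈ 0.046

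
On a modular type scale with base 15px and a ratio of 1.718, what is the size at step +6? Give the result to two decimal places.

Each step on a modular scale multiplies by the ratio, so the size n steps from the base is base × ratioⁿ.
15.0 × 1.718⁶ = 15.0 × 25.71218 ≈ 385.68

385.68px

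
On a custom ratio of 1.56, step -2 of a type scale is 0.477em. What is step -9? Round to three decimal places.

0.021em

0.477 ÷ 1.56⁷ = 0.477 ÷ 22.48393 ≈ 0.021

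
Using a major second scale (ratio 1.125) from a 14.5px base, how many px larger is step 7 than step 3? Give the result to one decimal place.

Step 3: 14.5 × 1.125³ = 20.646px
Step 7: 14.5 × 1.125⁷ = 33.070px
Difference: 33.070 − 20.646 = 12.424px

12.4px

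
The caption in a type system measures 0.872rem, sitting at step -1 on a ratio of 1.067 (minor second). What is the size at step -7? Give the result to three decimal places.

0.591rem

The gap is -7 − (-1) = -6 steps, so the factor is 1.067^-6.
0.872 ÷ 1.067⁶ = 0.872 ÷ 1.47566 ≈ 0.591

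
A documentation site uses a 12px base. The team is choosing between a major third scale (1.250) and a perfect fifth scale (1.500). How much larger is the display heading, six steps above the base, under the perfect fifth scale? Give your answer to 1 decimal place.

90.9px

Major third: 12.0 × 1.250⁶ = 45.776px
Perfect fifth: 12.0 × 1.500⁶ = 136.688px
Difference: 136.688 − 45.776 = 90.912px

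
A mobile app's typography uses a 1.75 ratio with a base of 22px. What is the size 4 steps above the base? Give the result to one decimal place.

206.3px

22.0 × 1.75⁴ = 22.0 × 9.37891 ≈ 206.34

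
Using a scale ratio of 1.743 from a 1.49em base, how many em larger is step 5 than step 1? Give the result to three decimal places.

Step 1: 1.49 × 1.743 = 2.59707em
Step 5: 1.49 × 1.743⁵ = 23.97029em
Difference: 23.97029 − 2.59707 = 21.37322em

21.373em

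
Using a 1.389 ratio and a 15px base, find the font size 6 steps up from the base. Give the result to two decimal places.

15.0 × 1.389⁶ = 15.0 × 7.18147 ≈ 107.72

107.72px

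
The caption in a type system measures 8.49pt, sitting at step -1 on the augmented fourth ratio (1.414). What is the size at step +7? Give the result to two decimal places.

135.68pt

8.49 × 1.414⁸ = 8.49 × 15.98068 ≈ 135.676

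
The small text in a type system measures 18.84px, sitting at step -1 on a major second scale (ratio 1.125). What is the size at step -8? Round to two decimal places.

8.26px

Moving from step -1 to step -8 is 7 steps down, so divide by r⁷.
18.84 ÷ 1.125⁷ = 18.84 ÷ 2.28070 ≈ 8.261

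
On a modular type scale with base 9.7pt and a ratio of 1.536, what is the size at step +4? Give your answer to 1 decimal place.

Every step multiplies by the scale ratio.
9.7 × 1.536⁴ = 9.7 × 5.56628 ≈ 53.99

54.0pt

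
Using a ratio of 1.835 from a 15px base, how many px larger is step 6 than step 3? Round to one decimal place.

480.0px

Step 3: 15.0 × 1.835³ = 92.683px
Step 6: 15.0 × 1.835⁶ = 572.674px
Difference: 572.674 − 92.683 = 479.991px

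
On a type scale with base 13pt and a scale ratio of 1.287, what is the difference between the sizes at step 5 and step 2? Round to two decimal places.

Step 2: 13.0 × 1.287² = 21.5328pt
Step 5: 13.0 × 1.287⁵ = 45.9025pt
Difference: 45.9025 − 21.5328 = 24.3697pt

24.37pt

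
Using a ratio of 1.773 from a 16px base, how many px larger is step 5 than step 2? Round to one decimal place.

230.0px

Step 2: 16.0 × 1.773² = 50.296px
Step 5: 16.0 × 1.773⁵ = 280.326px
Difference: 280.326 − 50.296 = 230.030px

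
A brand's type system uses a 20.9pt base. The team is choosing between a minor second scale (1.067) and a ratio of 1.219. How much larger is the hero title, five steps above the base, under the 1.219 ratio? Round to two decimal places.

27.35pt

Minor second: 20.9 × 1.067⁵ = 28.9047pt
At 1.219: 20.9 × 1.219⁵ = 56.2555pt
Difference: 56.2555 − 28.9047 = 27.3508pt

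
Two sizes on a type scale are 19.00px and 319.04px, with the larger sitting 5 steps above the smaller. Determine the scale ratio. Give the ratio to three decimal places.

1.758

r⁵ = 319.04 / 19.00, so r = (319.04/19.00)^(1/5).
r = 16.7916^(1/5) ≈ 1.7580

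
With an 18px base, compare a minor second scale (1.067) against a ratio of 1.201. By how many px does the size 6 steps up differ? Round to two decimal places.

Minor second: 18.0 × 1.067⁶ = 26.5619px
At 1.201: 18.0 × 1.201⁶ = 54.0170px
Difference: 54.0170 − 26.5619 = 27.4551px

27.46px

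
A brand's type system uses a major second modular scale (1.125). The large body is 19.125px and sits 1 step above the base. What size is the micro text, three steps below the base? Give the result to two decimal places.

Moving from step +1 to step -3 is 4 steps down, so divide by r⁴.
19.125 ÷ 1.125⁴ = 19.125 ÷ 1.60181 ≈ 11.940

11.94px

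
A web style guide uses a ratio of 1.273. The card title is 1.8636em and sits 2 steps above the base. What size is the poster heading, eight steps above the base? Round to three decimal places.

1.8636 × 1.273⁶ = 1.8636 × 4.25569 ≈ 7.931

7.931em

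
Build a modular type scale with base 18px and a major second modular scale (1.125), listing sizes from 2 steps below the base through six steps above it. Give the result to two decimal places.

Step -2: 18.0 ÷ 1.125² = 14.22
Step -1: 18.0 ÷ 1.125 = 16.00
Step 0: 18px
Step 1: 18.0 × 1.125 = 20.25
Step 2: 18.0 × 1.125² = 22.78
Step 3: 18.0 × 1.125³ = 25.63
Step 4: 18.0 × 1.125⁴ = 28.83
Step 5: 18.0 × 1.125⁵ = 32.44
Step 6: 18.0 × 1.125⁶ = 36.49

14.22px, 16.00px, 18.00px, 20.25px, 22.78px, 25.63px, 28.83px, 32.44px, 36.49px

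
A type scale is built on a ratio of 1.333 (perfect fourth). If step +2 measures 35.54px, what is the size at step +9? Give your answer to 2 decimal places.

265.78px

35.54 × 1.333⁷ = 35.54 × 7.47844 ≈ 265.784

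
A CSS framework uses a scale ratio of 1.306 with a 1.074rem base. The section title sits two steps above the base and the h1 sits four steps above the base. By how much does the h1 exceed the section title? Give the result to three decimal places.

1.293rem

Step 2: 1.074 × 1.306² = 1.83185rem
Step 4: 1.074 × 1.306⁴ = 3.12447rem
Difference: 3.12447 − 1.83185 = 1.29262rem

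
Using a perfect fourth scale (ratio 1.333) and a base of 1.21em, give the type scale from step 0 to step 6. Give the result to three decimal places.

Step 0: 1.21em
Step 1: 1.21 × 1.333 = 1.613
Step 2: 1.21 × 1.333² = 2.150
Step 3: 1.21 × 1.333³ = 2.866
Step 4: 1.21 × 1.333⁴ = 3.820
Step 5: 1.21 × 1.333⁵ = 5.093
Step 6: 1.21 × 1.333⁶ = 6.788

1.210em, 1.613em, 2.150em, 2.866em, 3.820em, 5.093em, 6.788em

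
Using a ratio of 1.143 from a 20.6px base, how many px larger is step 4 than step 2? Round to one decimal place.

Step 2: 20.6 × 1.143² = 26.913px
Step 4: 20.6 × 1.143⁴ = 35.160px
Difference: 35.160 − 26.913 = 8.247px

8.2px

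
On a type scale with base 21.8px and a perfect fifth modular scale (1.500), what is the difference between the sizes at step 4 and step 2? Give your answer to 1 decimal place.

Step 2: 21.8 × 1.500² = 49.050px
Step 4: 21.8 × 1.500⁴ = 110.362px
Difference: 110.362 − 49.050 = 61.312px

61.3px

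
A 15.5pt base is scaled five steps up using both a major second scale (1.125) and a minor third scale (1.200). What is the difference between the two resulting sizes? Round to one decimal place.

Major second: 15.5 × 1.125⁵ = 27.932pt
Minor third: 15.5 × 1.200⁵ = 38.569pt
Difference: 38.569 − 27.932 = 10.637pt

10.6pt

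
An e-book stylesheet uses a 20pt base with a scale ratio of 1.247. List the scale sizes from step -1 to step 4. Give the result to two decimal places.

Step -1: 20.0 ÷ 1.247 = 16.04
Step 0: 20pt
Step 1: 20.0 × 1.247 = 24.94
Step 2: 20.0 × 1.247² = 31.10
Step 3: 20.0 × 1.247³ = 38.78
Step 4: 20.0 × 1.247⁴ = 48.36

16.04pt, 20.00pt, 24.94pt, 31.10pt, 38.78pt, 48.36pt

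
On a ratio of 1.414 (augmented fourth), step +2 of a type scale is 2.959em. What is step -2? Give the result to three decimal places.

0.740em

The gap is -2 − (2) = -4 steps, so the factor is 1.414^-4.
2.959 ÷ 1.414⁴ = 2.959 ÷ 3.99758 ≈ 0.740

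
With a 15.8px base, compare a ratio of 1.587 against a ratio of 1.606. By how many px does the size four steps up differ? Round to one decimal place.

4.9px

At 1.587: 15.8 × 1.587⁴ = 100.222px
At 1.606: 15.8 × 1.606⁴ = 105.109px
Difference: 105.109 − 100.222 = 4.887px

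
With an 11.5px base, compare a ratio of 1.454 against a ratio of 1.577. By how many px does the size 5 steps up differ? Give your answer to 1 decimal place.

37.4px

At 1.454: 11.5 × 1.454⁵ = 74.734px
At 1.577: 11.5 × 1.577⁵ = 112.165px
Difference: 112.165 − 74.734 = 37.431px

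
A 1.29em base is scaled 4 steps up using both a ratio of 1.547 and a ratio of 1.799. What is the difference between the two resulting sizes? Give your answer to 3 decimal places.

At 1.547: 1.29 × 1.547⁴ = 7.38841em
At 1.799: 1.29 × 1.799⁴ = 13.51184em
Difference: 13.51184 − 7.38841 = 6.12343em

6.123em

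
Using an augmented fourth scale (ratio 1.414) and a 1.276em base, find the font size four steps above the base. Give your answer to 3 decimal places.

1.276 × 1.414⁴ = 1.276 × 3.99758 ≈ 5.101

5.101em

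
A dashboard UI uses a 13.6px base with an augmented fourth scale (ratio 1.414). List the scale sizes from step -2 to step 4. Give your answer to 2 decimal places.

Step -2: 13.6 ÷ 1.414² = 6.80
Step -1: 13.6 ÷ 1.414 = 9.62
Step 0: 13.6px
Step 1: 13.6 × 1.414 = 19.23
Step 2: 13.6 × 1.414² = 27.19
Step 3: 13.6 × 1.414³ = 38.45
Step 4: 13.6 × 1.414⁴ = 54.37

6.80px, 9.62px, 13.60px, 19.23px, 27.19px, 38.45px, 54.37px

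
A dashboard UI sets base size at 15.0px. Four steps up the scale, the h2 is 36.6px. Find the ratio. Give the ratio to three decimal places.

r⁴ = 36.6 / 15.0, so r = (36.6/15.0)^(1/4).
r = 2.4400^(1/4) ≈ 1.2498

1.250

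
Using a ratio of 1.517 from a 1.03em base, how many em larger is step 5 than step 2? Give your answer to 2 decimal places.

5.90em

Step 2: 1.03 × 1.517² = 2.3703em
Step 5: 1.03 × 1.517⁵ = 8.2749em
Difference: 8.2749 − 2.3703 = 5.9046em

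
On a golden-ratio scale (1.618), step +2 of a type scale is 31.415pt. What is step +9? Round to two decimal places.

The gap is 9 − (2) = 7 steps, so the factor is 1.618^7.
31.415 × 1.618⁷ = 31.415 × 29.03017 ≈ 911.983

911.98pt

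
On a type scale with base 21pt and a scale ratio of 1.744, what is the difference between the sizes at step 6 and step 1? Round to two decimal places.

554.25pt

Step 1: 21.0 × 1.744 = 36.6240pt
Step 6: 21.0 × 1.744⁶ = 590.8785pt
Difference: 590.8785 − 36.6240 = 554.2545pt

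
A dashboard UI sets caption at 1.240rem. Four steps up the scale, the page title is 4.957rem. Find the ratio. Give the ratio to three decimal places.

1.414

The ratio satisfies 1.240 × r⁴ = 4.957, so r = (4.957 / 1.240)^(1/4).
r = 3.9976^(1/4) ≈ 1.4140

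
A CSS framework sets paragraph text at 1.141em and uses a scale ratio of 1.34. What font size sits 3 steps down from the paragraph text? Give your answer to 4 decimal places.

A modular type scale is a geometric sequence: sizeₙ = base × rⁿ.
1.141 ÷ 1.34³ = 1.141 ÷ 2.40610 ≈ 0.4742

0.4742em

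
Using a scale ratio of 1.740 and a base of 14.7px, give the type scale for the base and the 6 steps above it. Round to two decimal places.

Step 0: 14.7px
Step 1: 14.7 × 1.740 = 25.58
Step 2: 14.7 × 1.740² = 44.51
Step 3: 14.7 × 1.740³ = 77.44
Step 4: 14.7 × 1.740⁴ = 134.75
Step 5: 14.7 × 1.740⁵ = 234.46
Step 6: 14.7 × 1.740⁶ = 407.96

14.70px, 25.58px, 44.51px, 77.44px, 134.75px, 234.46px, 407.96px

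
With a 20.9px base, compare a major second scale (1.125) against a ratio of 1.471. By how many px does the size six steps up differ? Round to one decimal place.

Major second: 20.9 × 1.125⁶ = 42.370px
At 1.471: 20.9 × 1.471⁶ = 211.749px
Difference: 211.749 − 42.370 = 169.379px

169.4px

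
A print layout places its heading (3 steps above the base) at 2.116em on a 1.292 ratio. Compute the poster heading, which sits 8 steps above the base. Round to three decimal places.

Moving from step +3 to step +8 is 5 steps up, so multiply by r⁵.
2.116 × 1.292⁵ = 2.116 × 3.60008 ≈ 7.618

7.618em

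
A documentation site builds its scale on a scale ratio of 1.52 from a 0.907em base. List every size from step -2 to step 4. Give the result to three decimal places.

Step -2: 0.907 ÷ 1.52² = 0.393
Step -1: 0.907 ÷ 1.52 = 0.597
Step 0: 0.907em
Step 1: 0.907 × 1.52 = 1.379
Step 2: 0.907 × 1.52² = 2.096
Step 3: 0.907 × 1.52³ = 3.185
Step 4: 0.907 × 1.52⁴ = 4.842

0.393em, 0.597em, 0.907em, 1.379em, 2.096em, 3.185em, 4.842em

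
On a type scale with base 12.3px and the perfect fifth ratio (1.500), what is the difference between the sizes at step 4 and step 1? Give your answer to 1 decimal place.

43.8px

Step 1: 12.3 × 1.500 = 18.450px
Step 4: 12.3 × 1.500⁴ = 62.269px
Difference: 62.269 − 18.450 = 43.819px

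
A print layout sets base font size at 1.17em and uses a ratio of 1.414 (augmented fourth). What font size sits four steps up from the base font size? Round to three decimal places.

4.677em

1.17 × 1.414⁴ = 1.17 × 3.99758 ≈ 4.677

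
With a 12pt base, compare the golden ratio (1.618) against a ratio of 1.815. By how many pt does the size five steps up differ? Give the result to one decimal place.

Golden ratio: 12.0 × 1.618⁵ = 133.068pt
At 1.815: 12.0 × 1.815⁵ = 236.355pt
Difference: 236.355 − 133.068 = 103.287pt

103.3pt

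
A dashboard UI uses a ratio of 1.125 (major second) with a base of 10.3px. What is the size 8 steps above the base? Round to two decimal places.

26.43px

Each step on a modular scale multiplies by the ratio, so the size n steps from the base is base × ratioⁿ.
10.3 × 1.125⁸ = 10.3 × 2.56578 ≈ 26.43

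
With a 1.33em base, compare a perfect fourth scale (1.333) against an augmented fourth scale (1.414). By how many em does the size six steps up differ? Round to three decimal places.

3.169em

Perfect fourth: 1.33 × 1.333⁶ = 7.46161em
Augmented fourth: 1.33 × 1.414⁶ = 10.63036em
Difference: 10.63036 − 7.46161 = 3.16875em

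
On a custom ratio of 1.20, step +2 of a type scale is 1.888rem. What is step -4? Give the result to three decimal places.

0.632rem

Moving from step +2 to step -4 is 6 steps down, so divide by r⁶.
1.888 ÷ 1.20⁶ = 1.888 ÷ 2.98598 ≈ 0.632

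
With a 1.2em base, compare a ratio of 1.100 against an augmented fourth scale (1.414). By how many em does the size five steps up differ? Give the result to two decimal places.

4.85em

At 1.100: 1.2 × 1.100⁵ = 1.9326em
Augmented fourth: 1.2 × 1.414⁵ = 6.7831em
Difference: 6.7831 − 1.9326 = 4.8505em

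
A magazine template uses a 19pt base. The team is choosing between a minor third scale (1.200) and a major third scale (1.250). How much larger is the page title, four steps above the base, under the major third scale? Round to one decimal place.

7.0pt

Minor third: 19.0 × 1.200⁴ = 39.398pt
Major third: 19.0 × 1.250⁴ = 46.387pt
Difference: 46.387 − 39.398 = 6.989pt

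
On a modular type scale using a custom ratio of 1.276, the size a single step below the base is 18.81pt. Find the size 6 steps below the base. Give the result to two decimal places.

5.56pt

Moving from step -1 to step -6 is 5 steps down, so divide by r⁵.
18.81 ÷ 1.276⁵ = 18.81 ÷ 3.38262 ≈ 5.561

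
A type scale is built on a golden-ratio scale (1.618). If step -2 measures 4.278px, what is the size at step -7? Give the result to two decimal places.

Moving from step -2 to step -7 is 5 steps down, so divide by r⁵.
4.278 ÷ 1.618⁵ = 4.278 ÷ 11.08901 ≈ 0.386

0.39px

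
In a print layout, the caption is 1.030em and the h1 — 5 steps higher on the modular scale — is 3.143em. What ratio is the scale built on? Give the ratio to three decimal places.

The ratio satisfies 1.030 × r⁵ = 3.143, so r = (3.143 / 1.030)^(1/5).
r = 3.0515^(1/5) ≈ 1.2500

1.250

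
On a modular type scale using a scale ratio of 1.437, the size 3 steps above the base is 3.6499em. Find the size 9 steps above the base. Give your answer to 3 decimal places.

32.138em

3.6499 × 1.437⁶ = 3.6499 × 8.80523 ≈ 32.138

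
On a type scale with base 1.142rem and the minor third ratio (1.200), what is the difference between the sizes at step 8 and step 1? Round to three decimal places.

3.540rem

Step 1: 1.142 × 1.200 = 1.37040rem
Step 8: 1.142 × 1.200⁸ = 4.91039rem
Difference: 4.91039 − 1.37040 = 3.53999rem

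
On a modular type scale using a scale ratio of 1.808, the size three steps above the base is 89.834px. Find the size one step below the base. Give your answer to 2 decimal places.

The gap is -1 − (3) = -4 steps, so the factor is 1.808^-4.
89.834 ÷ 1.808⁴ = 89.834 ÷ 10.68547 ≈ 8.407

8.41px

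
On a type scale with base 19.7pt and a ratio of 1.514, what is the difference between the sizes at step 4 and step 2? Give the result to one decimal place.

58.4pt

Step 2: 19.7 × 1.514² = 45.156pt
Step 4: 19.7 × 1.514⁴ = 103.507pt
Difference: 103.507 − 45.156 = 58.351pt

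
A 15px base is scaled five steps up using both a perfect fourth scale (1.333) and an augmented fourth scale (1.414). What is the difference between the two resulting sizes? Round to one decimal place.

Perfect fourth: 15.0 × 1.333⁵ = 63.131px
Augmented fourth: 15.0 × 1.414⁵ = 84.789px
Difference: 84.789 − 63.131 = 21.658px

21.7px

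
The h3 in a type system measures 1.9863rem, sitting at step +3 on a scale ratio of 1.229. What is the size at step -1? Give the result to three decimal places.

1.9863 ÷ 1.229⁴ = 1.9863 ÷ 2.28143 ≈ 0.871

0.871rem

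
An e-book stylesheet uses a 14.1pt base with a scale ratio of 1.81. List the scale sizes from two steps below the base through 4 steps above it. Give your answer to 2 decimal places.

4.30pt, 7.79pt, 14.10pt, 25.52pt, 46.19pt, 83.61pt, 151.33pt

Step -2: 14.1 ÷ 1.81² = 4.30
Step -1: 14.1 ÷ 1.81 = 7.79
Step 0: 14.1pt
Step 1: 14.1 × 1.81 = 25.52
Step 2: 14.1 × 1.81² = 46.19
Step 3: 14.1 × 1.81³ = 83.61
Step 4: 14.1 × 1.81⁴ = 151.33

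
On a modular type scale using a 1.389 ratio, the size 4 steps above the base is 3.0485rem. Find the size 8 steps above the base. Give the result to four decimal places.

3.0485 × 1.389⁴ = 3.0485 × 3.72228 ≈ 11.3474

11.3474rem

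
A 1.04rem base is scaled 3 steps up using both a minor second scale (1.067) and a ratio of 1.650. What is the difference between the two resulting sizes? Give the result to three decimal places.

Minor second: 1.04 × 1.067³ = 1.26336rem
At 1.650: 1.04 × 1.650³ = 4.67181rem
Difference: 4.67181 − 1.26336 = 3.40845rem

3.408rem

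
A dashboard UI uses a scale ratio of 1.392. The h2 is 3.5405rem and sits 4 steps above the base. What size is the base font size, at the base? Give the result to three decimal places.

0.943rem

The gap is 0 − (4) = -4 steps, so the factor is 1.392^-4.
3.5405 ÷ 1.392⁴ = 3.5405 ÷ 3.75454 ≈ 0.943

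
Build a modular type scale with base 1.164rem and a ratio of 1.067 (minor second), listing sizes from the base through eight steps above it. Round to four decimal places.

1.1640rem, 1.2420rem, 1.3252rem, 1.4140rem, 1.5087rem, 1.6098rem, 1.7177rem, 1.8328rem, 1.9555rem

Step 0: 1.164rem
Step 1: 1.164 × 1.067 = 1.2420
Step 2: 1.164 × 1.067² = 1.3252
Step 3: 1.164 × 1.067³ = 1.4140
Step 4: 1.164 × 1.067⁴ = 1.5087
Step 5: 1.164 × 1.067⁵ = 1.6098
Step 6: 1.164 × 1.067⁶ = 1.7177
Step 7: 1.164 × 1.067⁷ = 1.8328
Step 8: 1.164 × 1.067⁸ = 1.9555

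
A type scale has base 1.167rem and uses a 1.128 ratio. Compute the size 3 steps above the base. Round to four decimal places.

1.6749rem

1.167 × 1.128³ = 1.167 × 1.43525 ≈ 1.6749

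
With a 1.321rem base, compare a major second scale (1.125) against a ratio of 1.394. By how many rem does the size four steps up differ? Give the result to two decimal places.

Major second: 1.321 × 1.125⁴ = 2.1160rem
At 1.394: 1.321 × 1.394⁴ = 4.9883rem
Difference: 4.9883 − 2.1160 = 2.8723rem

2.87rem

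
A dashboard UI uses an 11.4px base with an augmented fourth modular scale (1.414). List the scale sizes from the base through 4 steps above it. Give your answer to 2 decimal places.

11.40px, 16.12px, 22.79px, 32.23px, 45.57px

Step 0: 11.4px
Step 1: 11.4 × 1.414 = 16.12
Step 2: 11.4 × 1.414² = 22.79
Step 3: 11.4 × 1.414³ = 32.23
Step 4: 11.4 × 1.414⁴ = 45.57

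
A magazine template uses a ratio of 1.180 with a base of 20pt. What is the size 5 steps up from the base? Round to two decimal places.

Each step on a modular scale multiplies by the ratio, so the size n steps from the base is base × ratioⁿ.
20.0 × 1.180⁵ = 20.0 × 2.28776 ≈ 45.76

45.76pt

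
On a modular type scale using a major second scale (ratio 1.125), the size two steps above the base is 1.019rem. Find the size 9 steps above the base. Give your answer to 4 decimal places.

2.3240rem

1.019 × 1.125⁷ = 1.019 × 2.28070 ≈ 2.3240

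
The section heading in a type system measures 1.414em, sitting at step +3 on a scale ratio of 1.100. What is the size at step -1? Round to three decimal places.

0.966em

1.414 ÷ 1.100⁴ = 1.414 ÷ 1.46410 ≈ 0.966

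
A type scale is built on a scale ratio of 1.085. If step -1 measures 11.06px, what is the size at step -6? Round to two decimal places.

Moving from step -1 to step -6 is 5 steps down, so divide by r⁵.
11.06 ÷ 1.085⁵ = 11.06 ÷ 1.50366 ≈ 7.355

7.36px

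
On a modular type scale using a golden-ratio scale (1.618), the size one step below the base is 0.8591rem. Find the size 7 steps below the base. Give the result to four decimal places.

0.8591 ÷ 1.618⁶ = 0.8591 ÷ 17.94201 ≈ 0.0479

0.0479rem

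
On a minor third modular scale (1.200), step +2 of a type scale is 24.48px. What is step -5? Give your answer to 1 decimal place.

Moving from step +2 to step -5 is 7 steps down, so divide by r⁷.
24.48 ÷ 1.200⁷ = 24.48 ÷ 3.58318 ≈ 6.832

6.8px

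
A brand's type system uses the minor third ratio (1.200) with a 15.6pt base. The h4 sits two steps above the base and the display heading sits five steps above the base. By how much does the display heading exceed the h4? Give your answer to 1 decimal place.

16.4pt

Step 2: 15.6 × 1.200² = 22.464pt
Step 5: 15.6 × 1.200⁵ = 38.818pt
Difference: 38.818 − 22.464 = 16.354pt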